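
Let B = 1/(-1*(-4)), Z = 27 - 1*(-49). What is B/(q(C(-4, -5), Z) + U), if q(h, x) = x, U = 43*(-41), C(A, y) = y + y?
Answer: -1/6748 ≈ -0.00014819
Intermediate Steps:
C(A, y) = 2*y
Z = 76 (Z = 27 + 49 = 76)
U = -1763
B = ¼ (B = -1*(-¼) = ¼ ≈ 0.25000)
B/(q(C(-4, -5), Z) + U) = (¼)/(76 - 1763) = (¼)/(-1687) = -1/1687*¼ = -1/6748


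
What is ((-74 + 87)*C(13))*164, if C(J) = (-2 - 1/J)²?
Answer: 119556/13 ≈ 9196.6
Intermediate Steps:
((-74 + 87)*C(13))*164 = ((-74 + 87)*((1 + 2*13)²/13²))*164 = (13*((1 + 26)²/169))*164 = (13*((1/169)*27²))*164 = (13*((1/169)*729))*164 = (13*(729/169))*164 = (729/13)*164 = 119556/13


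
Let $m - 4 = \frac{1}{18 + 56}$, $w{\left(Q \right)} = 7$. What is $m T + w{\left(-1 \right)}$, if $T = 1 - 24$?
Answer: $- \frac{6313}{74} \approx -85.311$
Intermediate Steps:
$T = -23$
$m = \frac{297}{74}$ ($m = 4 + \frac{1}{18 + 56} = 4 + \frac{1}{74} = \frac{297}{74} \approx 4.0135$)
$m T + w{\left(-1 \right)} = \frac{297}{74} \left(-23\right) + 7 = - \frac{6831}{74} + 7 = - \frac{6313}{74}$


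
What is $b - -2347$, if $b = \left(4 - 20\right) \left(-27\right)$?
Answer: $2779$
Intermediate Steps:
$b = 432$ ($b = \left(-16\right) \left(-27\right) = 432$)
$b - -2347 = 432 - -2347 = 432 + 2347 = 2779$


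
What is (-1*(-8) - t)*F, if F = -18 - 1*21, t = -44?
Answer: -2028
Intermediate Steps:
F = -39 (F = -18 - 21 = -39)
(-1*(-8) - t)*F = (-1*(-8) - 1*(-44))*(-39) = (8 + 44)*(-39) = 52*(-39) = -2028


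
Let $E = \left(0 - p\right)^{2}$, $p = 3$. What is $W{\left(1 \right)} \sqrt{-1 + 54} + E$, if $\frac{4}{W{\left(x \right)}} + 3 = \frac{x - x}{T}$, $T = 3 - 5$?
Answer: $9 - \frac{4 \sqrt{53}}{3} \approx -0.70681$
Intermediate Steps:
$T = -2$
$W{\left(x \right)} = - \frac{4}{3}$ ($W{\left(x \right)} = \frac{4}{-3 + \frac{x - x}{-2}} = \frac{4}{-3 + 0 \left(- \frac{1}{2}\right)} = \frac{4}{-3 + 0} = \frac{4}{-3} = 4 \left(- \frac{1}{3}\right) = - \frac{4}{3}$)
$E = 9$ ($E = \left(0 - 3\right)^{2} = \left(-3\right)^{2} = 9$)
$W{\left(1 \right)} \sqrt{-1 + 54} + E = - \frac{4 \sqrt{-1 + 54}}{3} + 9 = - \frac{4 \sqrt{53}}{3} + 9 = 9 - \frac{4 \sqrt{53}}{3}$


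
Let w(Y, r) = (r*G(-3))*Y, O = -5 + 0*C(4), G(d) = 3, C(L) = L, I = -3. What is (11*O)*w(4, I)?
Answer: 1980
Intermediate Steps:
O = -5 (O = -5 + 0*4 = -5 + 0 = -5)
w(Y, r) = 3*Y*r (w(Y, r) = (r*3)*Y = (3*r)*Y = 3*Y*r)
(11*O)*w(4, I) = (11*(-5))*(3*4*(-3)) = -55*(-36) = 1980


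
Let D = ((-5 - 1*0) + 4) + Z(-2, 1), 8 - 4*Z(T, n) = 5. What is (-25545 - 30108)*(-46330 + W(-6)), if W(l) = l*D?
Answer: 5156640021/2 ≈ 2.5783e+9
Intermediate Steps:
Z(T, n) = ¾ (Z(T, n) = 2 - ¼*5 = 2 - 5/4 = ¾)
D = -¼ (D = ((-5 - 1*0) + 4) + ¾ = ((-5 + 0) + 4) + ¾ = (-5 + 4) + ¾ = -1 + ¾ = -¼ ≈ -0.25000)
W(l) = -l/4 (W(l) = l*(-¼) = -l/4)
(-25545 - 30108)*(-46330 + W(-6)) = (-25545 - 30108)*(-46330 - ¼*(-6)) = -55653*(-46330 + 3/2) = -55653*(-92657/2) = 5156640021/2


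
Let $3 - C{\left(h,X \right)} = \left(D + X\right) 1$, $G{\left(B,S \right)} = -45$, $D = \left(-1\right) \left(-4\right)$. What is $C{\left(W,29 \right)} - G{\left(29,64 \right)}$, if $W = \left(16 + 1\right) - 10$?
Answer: $15$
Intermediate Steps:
$D = 4$
$W = 7$ ($W = 17 - 10 = 7$)
$C{\left(h,X \right)} = -1 - X$ ($C{\left(h,X \right)} = 3 - \left(4 + X\right) 1 = 3 - \left(4 + X\right) = -1 - X$)
$C{\left(W,29 \right)} - G{\left(29,64 \right)} = \left(-1 - 29\right) - -45 = \left(-1 - 29\right) + 45 = -30 + 45 = 15$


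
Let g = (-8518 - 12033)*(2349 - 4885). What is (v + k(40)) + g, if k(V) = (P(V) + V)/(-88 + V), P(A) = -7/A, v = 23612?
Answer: 33370206189/640 ≈ 5.2141e+7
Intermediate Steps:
k(V) = (V - 7/V)/(-88 + V) (k(V) = (-7/V + V)/(-88 + V) = (V - 7/V)/(-88 + V))
g = 52117336 (g = -20551*(-2536) = 52117336)
(v + k(40)) + g = (23612 + (-7 + 40**2)/(40*(-88 + 40))) + 52117336 = (23612 + (1/40)*(-7 + 1600)/(-48)) + 52117336 = (23612 + (1/40)*(-1/48)*1593) + 52117336 = (23612 - 531/640) + 52117336 = 15111149/640 + 52117336 = 33370206189/640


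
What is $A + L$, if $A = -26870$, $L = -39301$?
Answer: $-66171$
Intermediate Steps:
$A + L = -26870 - 39301 = -66171$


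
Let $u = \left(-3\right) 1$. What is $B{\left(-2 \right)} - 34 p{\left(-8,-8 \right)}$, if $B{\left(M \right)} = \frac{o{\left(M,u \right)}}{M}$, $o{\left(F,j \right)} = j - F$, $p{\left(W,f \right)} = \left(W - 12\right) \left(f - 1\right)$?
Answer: $- \frac{12239}{2} \approx -6119.5$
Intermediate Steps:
$p{\left(W,f \right)} = \left(-1 + f\right) \left(-12 + W\right)$ ($p{\left(W,f \right)} = \left(-12 + W\right) \left(-1 + f\right) = \left(-1 + f\right) \left(-12 + W\right)$)
$u = -3$
$B{\left(M \right)} = \frac{-3 - M}{M}$
$B{\left(-2 \right)} - 34 p{\left(-8,-8 \right)} = \frac{-3 - -2}{-2} - 34 \left(12 - -8 - -96 - -64\right) = - \frac{-3 + 2}{2} - 34 \left(12 + 8 + 96 + 64\right) = \left(- \frac{1}{2}\right) \left(-1\right) - 6120 = \frac{1}{2} - 6120 = - \frac{12239}{2}$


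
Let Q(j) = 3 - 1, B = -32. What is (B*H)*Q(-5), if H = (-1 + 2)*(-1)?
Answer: 64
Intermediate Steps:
Q(j) = 2
H = -1 (H = 1*(-1) = -1)
(B*H)*Q(-5) = -32*(-1)*2 = 32*2 = 64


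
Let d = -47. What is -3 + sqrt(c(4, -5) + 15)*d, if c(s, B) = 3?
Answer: -3 - 141*sqrt(2) ≈ -202.40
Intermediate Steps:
-3 + sqrt(c(4, -5) + 15)*d = -3 + sqrt(3 + 15)*(-47) = -3 + sqrt(18)*(-47) = -3 + (3*sqrt(2))*(-47) = -3 - 141*sqrt(2)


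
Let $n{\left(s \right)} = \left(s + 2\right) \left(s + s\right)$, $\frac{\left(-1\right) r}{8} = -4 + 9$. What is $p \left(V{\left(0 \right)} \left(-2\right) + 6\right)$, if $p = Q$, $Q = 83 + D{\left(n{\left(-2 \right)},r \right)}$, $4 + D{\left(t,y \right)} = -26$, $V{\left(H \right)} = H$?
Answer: $318$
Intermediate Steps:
$r = -40$ ($r = - 8 \left(-4 + 9\right) = \left(-8\right) 5 = -40$)
$n{\left(s \right)} = 2 s \left(2 + s\right)$ ($n{\left(s \right)} = \left(2 + s\right) 2 s = 2 s \left(2 + s\right)$)
$D{\left(t,y \right)} = -30$ ($D{\left(t,y \right)} = -4 - 26 = -30$)
$Q = 53$ ($Q = 83 - 30 = 53$)
$p = 53$
$p \left(V{\left(0 \right)} \left(-2\right) + 6\right) = 53 \left(0 \left(-2\right) + 6\right) = 53 \left(0 + 6\right) = 53 \cdot 6 = 318$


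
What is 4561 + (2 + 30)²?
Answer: 5585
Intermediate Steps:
4561 + (2 + 30)² = 4561 + 32² = 4561 + 1024 = 5585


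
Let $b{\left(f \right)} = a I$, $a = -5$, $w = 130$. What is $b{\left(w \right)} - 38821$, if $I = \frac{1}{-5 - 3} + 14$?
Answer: $- \frac{311123}{8} \approx -38890.0$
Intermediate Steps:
$I = \frac{111}{8}$ ($I = \frac{1}{-8} + 14 = - \frac{1}{8} + 14 = \frac{111}{8} \approx 13.875$)
$b{\left(f \right)} = - \frac{555}{8}$ ($b{\left(f \right)} = \left(-5\right) \frac{111}{8} = - \frac{555}{8}$)
$b{\left(w \right)} - 38821 = - \frac{555}{8} - 38821 = - \frac{311123}{8}$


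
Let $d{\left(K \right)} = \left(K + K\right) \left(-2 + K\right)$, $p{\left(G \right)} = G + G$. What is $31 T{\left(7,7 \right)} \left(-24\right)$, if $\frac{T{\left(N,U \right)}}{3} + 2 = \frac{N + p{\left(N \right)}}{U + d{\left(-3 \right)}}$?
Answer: $\frac{118296}{37} \approx 3197.2$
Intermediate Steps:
$p{\left(G \right)} = 2 G$
$d{\left(K \right)} = 2 K \left(-2 + K\right)$
$T{\left(N,U \right)} = -6 + \frac{9 N}{30 + U}$ ($T{\left(N,U \right)} = -6 + 3 \frac{N + 2 N}{U + 2 \left(-3\right) \left(-2 - 3\right)} = -6 + 3 \frac{3 N}{U + 2 \left(-3\right) \left(-5\right)} = -6 + 3 \frac{3 N}{U + 30} = -6 + 3 \frac{3 N}{30 + U} = -6 + \frac{9 N}{30 + U}$)
$31 T{\left(7,7 \right)} \left(-24\right) = 31 \frac{3 \left(-60 - 14 + 3 \cdot 7\right)}{30 + 7} \left(-24\right) = 31 \frac{3 \left(-60 - 14 + 21\right)}{37} \left(-24\right) = 31 \cdot 3 \cdot \frac{1}{37} \left(-53\right) \left(-24\right) = 31 \left(- \frac{159}{37}\right) \left(-24\right) = \left(- \frac{4929}{37}\right) \left(-24\right) = \frac{118296}{37}$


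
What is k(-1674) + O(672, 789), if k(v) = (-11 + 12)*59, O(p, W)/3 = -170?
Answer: -451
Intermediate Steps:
O(p, W) = -510 (O(p, W) = 3*(-170) = -510)
k(v) = 59 (k(v) = 1*59 = 59)
k(-1674) + O(672, 789) = 59 - 510 = -451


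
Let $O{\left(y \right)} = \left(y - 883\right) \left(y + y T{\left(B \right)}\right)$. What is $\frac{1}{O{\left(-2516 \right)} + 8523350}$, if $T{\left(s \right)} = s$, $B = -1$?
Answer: $\frac{1}{8523350} \approx 1.1732 \cdot 10^{-7}$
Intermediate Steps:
$O{\left(y \right)} = 0$ ($O{\left(y \right)} = \left(y - 883\right) \left(y + y \left(-1\right)\right) = \left(-883 + y\right) \left(y - y\right) = \left(-883 + y\right) 0 = 0$)
$\frac{1}{O{\left(-2516 \right)} + 8523350} = \frac{1}{0 + 8523350} = \frac{1}{8523350}$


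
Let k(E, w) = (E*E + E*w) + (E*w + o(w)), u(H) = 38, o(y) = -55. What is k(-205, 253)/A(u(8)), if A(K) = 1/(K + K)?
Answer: -4693760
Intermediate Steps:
A(K) = 1/(2*K)
k(E, w) = -55 + E² + 2*E*w (k(E, w) = (E*E + E*w) + (E*w - 55) = (E² + E*w) + (-55 + E*w) = -55 + E² + 2*E*w)
k(-205, 253)/A(u(8)) = (-55 + (-205)² + 2*(-205)*253)/(((½)/38)) = (-55 + 42025 - 103730)/(((½)*(1/38))) = -61760/1/76 = -61760*76 = -4693760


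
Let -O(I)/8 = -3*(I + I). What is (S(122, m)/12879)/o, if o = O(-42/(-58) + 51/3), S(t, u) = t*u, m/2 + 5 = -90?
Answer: -168055/79437672 ≈ -0.0021156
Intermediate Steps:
m = -190 (m = -10 + 2*(-90) = -10 - 180 = -190)
O(I) = 48*I (O(I) = -(-24)*(I + I) = -(-24)*2*I = -(-48)*I = 48*I)
o = 24672/29 (o = 48*(-42/(-58) + 51/3) = 48*(-42*(-1/58) + 51*(⅓)) = 48*(21/29 + 17) = 48*(514/29) = 24672/29 ≈ 850.76)
(S(122, m)/12879)/o = ((122*(-190))/12879)/(24672/29) = -23180*1/12879*(29/24672) = -23180/12879*29/24672 = -168055/79437672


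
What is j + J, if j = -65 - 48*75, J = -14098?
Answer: -17763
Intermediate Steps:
j = -3665 (j = -65 - 3600 = -3665)
j + J = -3665 - 14098 = -17763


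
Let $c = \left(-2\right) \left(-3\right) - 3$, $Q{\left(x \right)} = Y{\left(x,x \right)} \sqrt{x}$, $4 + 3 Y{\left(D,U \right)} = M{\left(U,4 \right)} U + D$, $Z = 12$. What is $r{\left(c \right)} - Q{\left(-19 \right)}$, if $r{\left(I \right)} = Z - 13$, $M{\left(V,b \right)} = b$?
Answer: $-1 + 33 i \sqrt{19} \approx -1.0 + 143.84 i$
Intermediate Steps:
$Y{\left(D,U \right)} = - \frac{4}{3} + \frac{D}{3} + \frac{4 U}{3}$ ($Y{\left(D,U \right)} = - \frac{4}{3} + \frac{4 U + D}{3} = - \frac{4}{3} + \frac{D + 4 U}{3} = - \frac{4}{3} + \left(\frac{D}{3} + \frac{4 U}{3}\right) = - \frac{4}{3} + \frac{D}{3} + \frac{4 U}{3}$)
$Q{\left(x \right)} = \sqrt{x} \left(- \frac{4}{3} + \frac{5 x}{3}\right)$ ($Q{\left(x \right)} = \left(- \frac{4}{3} + \frac{x}{3} + \frac{4 x}{3}\right) \sqrt{x} = \left(- \frac{4}{3} + \frac{5 x}{3}\right) \sqrt{x} = \sqrt{x} \left(- \frac{4}{3} + \frac{5 x}{3}\right)$)
$c = 3$ ($c = 6 - 3 = 3$)
$r{\left(I \right)} = -1$ ($r{\left(I \right)} = 12 - 13 = -1$)
$r{\left(c \right)} - Q{\left(-19 \right)} = -1 - \frac{\sqrt{-19} \left(-4 + 5 \left(-19\right)\right)}{3} = -1 - \frac{i \sqrt{19} \left(-4 - 95\right)}{3} = -1 - \frac{1}{3} i \sqrt{19} \left(-99\right) = -1 - - 33 i \sqrt{19} = -1 + 33 i \sqrt{19}$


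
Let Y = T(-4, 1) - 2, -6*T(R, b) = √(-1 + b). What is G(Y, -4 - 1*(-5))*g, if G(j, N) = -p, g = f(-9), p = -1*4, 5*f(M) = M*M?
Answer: 324/5 ≈ 64.800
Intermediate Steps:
f(M) = M²/5 (f(M) = (M*M)/5 = M²/5)
T(R, b) = -√(-1 + b)/6
p = -4
Y = -2 (Y = -√(-1 + 1)/6 - 2 = -√0/6 - 2 = -⅙*0 - 2 = 0 - 2 = -2)
g = 81/5 (g = (⅕)*(-9)² = (⅕)*81 = 81/5 ≈ 16.200)
G(j, N) = 4 (G(j, N) = -1*(-4) = 4)
G(Y, -4 - 1*(-5))*g = 4*(81/5) = 324/5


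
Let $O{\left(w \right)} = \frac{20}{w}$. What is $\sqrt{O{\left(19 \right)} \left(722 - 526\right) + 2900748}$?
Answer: $\frac{2 \sqrt{261811127}}{19} \approx 1703.2$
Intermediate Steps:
$\sqrt{O{\left(19 \right)} \left(722 - 526\right) + 2900748} = \sqrt{\frac{20}{19} \left(722 - 526\right) + 2900748} = \sqrt{20 \cdot \frac{1}{19} \cdot 196 + 2900748} = \sqrt{\frac{20}{19} \cdot 196 + 2900748} = \sqrt{\frac{3920}{19} + 2900748} = \sqrt{\frac{55118132}{19}} = \frac{2 \sqrt{261811127}}{19}$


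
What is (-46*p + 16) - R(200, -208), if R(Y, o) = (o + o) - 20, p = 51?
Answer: -1894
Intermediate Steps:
R(Y, o) = -20 + 2*o (R(Y, o) = 2*o - 20 = -20 + 2*o)
(-46*p + 16) - R(200, -208) = (-46*51 + 16) - (-20 + 2*(-208)) = (-2346 + 16) - (-20 - 416) = -2330 - 1*(-436) = -2330 + 436 = -1894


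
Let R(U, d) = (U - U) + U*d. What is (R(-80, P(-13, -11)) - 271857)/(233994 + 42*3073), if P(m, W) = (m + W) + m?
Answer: -268897/363060 ≈ -0.74064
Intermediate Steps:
P(m, W) = W + 2*m (P(m, W) = (W + m) + m = W + 2*m)
R(U, d) = U*d (R(U, d) = 0 + U*d = U*d)
(R(-80, P(-13, -11)) - 271857)/(233994 + 42*3073) = (-80*(-11 + 2*(-13)) - 271857)/(233994 + 42*3073) = (-80*(-11 - 26) - 271857)/(233994 + 129066) = (-80*(-37) - 271857)/363060 = (2960 - 271857)*(1/363060) = -268897*1/363060 = -268897/363060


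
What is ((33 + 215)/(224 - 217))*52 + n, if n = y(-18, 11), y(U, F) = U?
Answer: 12770/7 ≈ 1824.3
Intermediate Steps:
n = -18
((33 + 215)/(224 - 217))*52 + n = ((33 + 215)/(224 - 217))*52 - 18 = (248/7)*52 - 18 = 12896/7 - 18 = 12770/7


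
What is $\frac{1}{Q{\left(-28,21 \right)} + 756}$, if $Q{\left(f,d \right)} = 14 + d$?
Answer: $\frac{1}{791} \approx 0.0012642$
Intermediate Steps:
$\frac{1}{Q{\left(-28,21 \right)} + 756} = \frac{1}{\left(14 + 21\right) + 756} = \frac{1}{35 + 756} = \frac{1}{791}$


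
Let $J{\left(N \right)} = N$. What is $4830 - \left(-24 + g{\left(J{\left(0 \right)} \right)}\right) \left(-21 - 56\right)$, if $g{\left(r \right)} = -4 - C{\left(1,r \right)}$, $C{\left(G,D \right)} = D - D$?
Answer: $2674$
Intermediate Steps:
$C{\left(G,D \right)} = 0$
$g{\left(r \right)} = -4$ ($g{\left(r \right)} = -4 - 0 = -4 + 0 = -4$)
$4830 - \left(-24 + g{\left(J{\left(0 \right)} \right)}\right) \left(-21 - 56\right) = 4830 - \left(-24 - 4\right) \left(-21 - 56\right) = 4830 - \left(-28\right) \left(-77\right) = 4830 - 2156 = 2674$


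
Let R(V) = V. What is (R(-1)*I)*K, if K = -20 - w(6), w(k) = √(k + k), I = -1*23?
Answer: -460 - 46*√3 ≈ -539.67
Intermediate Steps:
I = -23
w(k) = √2*√k (w(k) = √(2*k) = √2*√k)
K = -20 - 2*√3 (K = -20 - √2*√6 = -20 - 2*√3 ≈ -23.464)
(R(-1)*I)*K = (-1*(-23))*(-20 - 2*√3) = 23*(-20 - 2*√3) = -460 - 46*√3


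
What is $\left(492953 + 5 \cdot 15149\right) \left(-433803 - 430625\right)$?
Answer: $-491598474744$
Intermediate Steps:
$\left(492953 + 5 \cdot 15149\right) \left(-433803 - 430625\right) = \left(492953 + 75745\right) \left(-864428\right) = 568698 \left(-864428\right) = -491598474744$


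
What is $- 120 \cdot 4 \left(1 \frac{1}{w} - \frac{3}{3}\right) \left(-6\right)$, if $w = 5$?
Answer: $-2304$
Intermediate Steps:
$- 120 \cdot 4 \left(1 \frac{1}{w} - \frac{3}{3}\right) \left(-6\right) = - 120 \cdot 4 \left(1 \cdot \frac{1}{5} - \frac{3}{3}\right) \left(-6\right) = - 120 \cdot 4 \left(1 \cdot \frac{1}{5} - 1\right) \left(-6\right) = - 120 \cdot 4 \left(\frac{1}{5} - 1\right) \left(-6\right) = - 120 \cdot 4 \left(- \frac{4}{5}\right) \left(-6\right) = - 120 \left(\left(- \frac{16}{5}\right) \left(-6\right)\right) = \left(-120\right) \frac{96}{5} = -2304$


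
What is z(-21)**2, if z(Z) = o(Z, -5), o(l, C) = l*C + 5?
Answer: 12100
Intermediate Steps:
o(l, C) = 5 + C*l (o(l, C) = C*l + 5 = 5 + C*l)
z(Z) = 5 - 5*Z
z(-21)**2 = (5 - 5*(-21))**2 = (5 + 105)**2 = 110**2 = 12100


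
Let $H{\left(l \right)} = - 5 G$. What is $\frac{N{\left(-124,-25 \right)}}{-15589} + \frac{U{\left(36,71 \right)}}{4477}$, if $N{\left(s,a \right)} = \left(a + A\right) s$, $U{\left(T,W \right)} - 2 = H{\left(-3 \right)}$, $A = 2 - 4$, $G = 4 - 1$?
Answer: $- \frac{15191653}{69791953} \approx -0.21767$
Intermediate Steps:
$G = 3$
$A = -2$
$H{\left(l \right)} = -15$ ($H{\left(l \right)} = \left(-5\right) 3 = -15$)
$U{\left(T,W \right)} = -13$ ($U{\left(T,W \right)} = 2 - 15 = -13$)
$N{\left(s,a \right)} = s \left(-2 + a\right)$ ($N{\left(s,a \right)} = \left(a - 2\right) s = \left(-2 + a\right) s = s \left(-2 + a\right)$)
$\frac{N{\left(-124,-25 \right)}}{-15589} + \frac{U{\left(36,71 \right)}}{4477} = \frac{\left(-124\right) \left(-2 - 25\right)}{-15589} - \frac{13}{4477} = \left(-124\right) \left(-27\right) \left(- \frac{1}{15589}\right) - \frac{13}{4477} = 3348 \left(- \frac{1}{15589}\right) - \frac{13}{4477} = - \frac{3348}{15589} - \frac{13}{4477} = - \frac{15191653}{69791953}$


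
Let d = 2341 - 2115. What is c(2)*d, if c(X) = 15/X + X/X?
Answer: 1921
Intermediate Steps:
c(X) = 1 + 15/X (c(X) = 15/X + 1 = 1 + 15/X)
d = 226
c(2)*d = ((15 + 2)/2)*226 = ((1/2)*17)*226 = (17/2)*226 = 1921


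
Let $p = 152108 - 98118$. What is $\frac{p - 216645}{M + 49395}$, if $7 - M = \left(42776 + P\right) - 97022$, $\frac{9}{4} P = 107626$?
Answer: $- \frac{1463895}{502328} \approx -2.9142$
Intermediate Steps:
$P = \frac{430504}{9}$ ($P = \frac{4}{9} \cdot 107626 = \frac{430504}{9} \approx 47834.0$)
$p = 53990$
$M = \frac{57773}{9}$ ($M = 7 - \left(\left(42776 + \frac{430504}{9}\right) - 97022\right) = 7 - \left(\frac{815488}{9} - 97022\right) = 7 - - \frac{57710}{9} = 7 + \frac{57710}{9} = \frac{57773}{9} \approx 6419.2$)
$\frac{p - 216645}{M + 49395} = \frac{53990 - 216645}{\frac{57773}{9} + 49395} = - \frac{162655}{\frac{502328}{9}} = \left(-162655\right) \frac{9}{502328} = - \frac{1463895}{502328}$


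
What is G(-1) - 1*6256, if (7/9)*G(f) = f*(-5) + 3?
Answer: -43720/7 ≈ -6245.7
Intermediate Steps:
G(f) = 27/7 - 45*f/7 (G(f) = 9*(f*(-5) + 3)/7 = 9*(-5*f + 3)/7 = 9*(3 - 5*f)/7 = 27/7 - 45*f/7)
G(-1) - 1*6256 = (27/7 - 45/7*(-1)) - 1*6256 = (27/7 + 45/7) - 6256 = 72/7 - 6256 = -43720/7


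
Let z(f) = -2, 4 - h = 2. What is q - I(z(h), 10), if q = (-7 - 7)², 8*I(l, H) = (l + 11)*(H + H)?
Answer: 347/2 ≈ 173.50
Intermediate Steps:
h = 2 (h = 4 - 1*2 = 4 - 2 = 2)
I(l, H) = H*(11 + l)/4 (I(l, H) = ((l + 11)*(H + H))/8 = ((11 + l)*(2*H))/8 = (2*H*(11 + l))/8 = H*(11 + l)/4)
q = 196 (q = (-14)² = 196)
q - I(z(h), 10) = 196 - 10*(11 - 2)/4 = 196 - 10*9/4 = 196 - 1*45/2 = 196 - 45/2 = 347/2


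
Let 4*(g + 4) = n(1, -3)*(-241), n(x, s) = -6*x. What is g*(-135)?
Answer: -96525/2 ≈ -48263.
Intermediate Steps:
g = 715/2 (g = -4 + (-6*1*(-241))/4 = -4 + (-6*(-241))/4 = -4 + (¼)*1446 = -4 + 723/2 = 715/2 ≈ 357.50)
g*(-135) = (715/2)*(-135) = -96525/2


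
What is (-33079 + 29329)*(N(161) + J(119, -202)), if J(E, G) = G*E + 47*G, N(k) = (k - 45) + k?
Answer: 124706250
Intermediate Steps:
N(k) = -45 + 2*k (N(k) = (-45 + k) + k = -45 + 2*k)
J(E, G) = 47*G + E*G (J(E, G) = E*G + 47*G = 47*G + E*G)
(-33079 + 29329)*(N(161) + J(119, -202)) = (-33079 + 29329)*((-45 + 2*161) - 202*(47 + 119)) = -3750*((-45 + 322) - 202*166) = -3750*(277 - 33532) = -3750*(-33255) = 124706250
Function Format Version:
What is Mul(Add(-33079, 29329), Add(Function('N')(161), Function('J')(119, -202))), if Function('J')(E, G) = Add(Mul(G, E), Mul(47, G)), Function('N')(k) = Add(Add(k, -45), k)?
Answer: 124706250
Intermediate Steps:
Function('N')(k) = Add(-45, Mul(2, k)) (Function('N')(k) = Add(Add(-45, k), k) = Add(-45, Mul(2, k)))
Function('J')(E, G) = Add(Mul(47, G), Mul(E, G)) (Function('J')(E, G) = Add(Mul(E, G), Mul(47, G)) = Add(Mul(47, G), Mul(E, G)))
Mul(Add(-33079, 29329), Add(Function('N')(161), Function('J')(119, -202))) = Mul(Add(-33079, 29329), Add(Add(-45, Mul(2, 161)), Mul(-202, Add(47, 119)))) = Mul(-3750, Add(Add(-45, 322), Mul(-202, 166))) = Mul(-3750, Add(277, -33532)) = Mul(-3750, -33255) = 124706250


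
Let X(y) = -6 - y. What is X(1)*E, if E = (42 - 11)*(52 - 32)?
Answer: -4340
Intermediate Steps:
E = 620 (E = 31*20 = 620)
X(1)*E = (-6 - 1*1)*620 = (-6 - 1)*620 = -7*620 = -4340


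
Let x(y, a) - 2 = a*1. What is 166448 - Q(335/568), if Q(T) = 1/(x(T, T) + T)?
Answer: 150302260/903 ≈ 1.6645e+5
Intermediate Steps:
x(y, a) = 2 + a (x(y, a) = 2 + a*1 = 2 + a)
Q(T) = 1/(2 + 2*T) (Q(T) = 1/((2 + T) + T) = 1/(2 + 2*T))
166448 - Q(335/568) = 166448 - 1/(2*(1 + 335/568)) = 166448 - 1/(2*903/568) = 166448 - 568/(2*903) = 166448 - 1*284/903 = 166448 - 284/903 = 150302260/903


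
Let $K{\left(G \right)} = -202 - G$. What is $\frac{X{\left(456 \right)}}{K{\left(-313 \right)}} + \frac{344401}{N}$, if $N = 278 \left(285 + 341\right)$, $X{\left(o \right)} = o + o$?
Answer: $\frac{65647349}{6439036} \approx 10.195$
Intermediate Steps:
$X{\left(o \right)} = 2 o$
$N = 174028$ ($N = 278 \cdot 626 = 174028$)
$\frac{X{\left(456 \right)}}{K{\left(-313 \right)}} + \frac{344401}{N} = \frac{2 \cdot 456}{-202 - -313} + \frac{344401}{174028} = \frac{912}{-202 + 313} + 344401 \cdot \frac{1}{174028} = \frac{912}{111} + \frac{344401}{174028} = 912 \cdot \frac{1}{111} + \frac{344401}{174028} = \frac{304}{37} + \frac{344401}{174028} = \frac{65647349}{6439036}$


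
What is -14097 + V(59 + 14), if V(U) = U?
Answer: -14024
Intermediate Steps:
-14097 + V(59 + 14) = -14097 + (59 + 14) = -14097 + 73 = -14024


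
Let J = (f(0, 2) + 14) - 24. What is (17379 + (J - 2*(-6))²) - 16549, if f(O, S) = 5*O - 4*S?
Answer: 866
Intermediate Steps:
f(O, S) = -4*S + 5*O
J = -18 (J = ((-4*2 + 5*0) + 14) - 24 = ((-8 + 0) + 14) - 24 = (-8 + 14) - 24 = 6 - 24 = -18)
(17379 + (J - 2*(-6))²) - 16549 = (17379 + (-18 - 2*(-6))²) - 16549 = (17379 + (-18 + 12)²) - 16549 = (17379 + (-6)²) - 16549 = (17379 + 36) - 16549 = 17415 - 16549 = 866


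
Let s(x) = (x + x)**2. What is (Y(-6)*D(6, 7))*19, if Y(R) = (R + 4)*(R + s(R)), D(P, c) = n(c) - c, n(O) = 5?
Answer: 10488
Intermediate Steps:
D(P, c) = 5 - c
s(x) = 4*x**2 (s(x) = (2*x)**2 = 4*x**2)
Y(R) = (4 + R)*(R + 4*R**2) (Y(R) = (R + 4)*(R + 4*R**2) = (4 + R)*(R + 4*R**2))
(Y(-6)*D(6, 7))*19 = ((-6*(4 + 4*(-6)**2 + 17*(-6)))*(5 - 1*7))*19 = ((-6*(4 + 4*36 - 102))*(5 - 7))*19 = (-6*(4 + 144 - 102)*(-2))*19 = (-6*46*(-2))*19 = -276*(-2)*19 = 552*19 = 10488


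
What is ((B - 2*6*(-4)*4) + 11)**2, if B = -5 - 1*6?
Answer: 36864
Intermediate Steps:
B = -11 (B = -5 - 6 = -11)
((B - 2*6*(-4)*4) + 11)**2 = ((-11 - 2*6*(-4)*4) + 11)**2 = ((-11 - (-48)*4) + 11)**2 = ((-11 - 2*(-96)) + 11)**2 = ((-11 + 192) + 11)**2 = (181 + 11)**2 = 192**2 = 36864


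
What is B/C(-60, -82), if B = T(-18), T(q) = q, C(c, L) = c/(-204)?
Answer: -306/5 ≈ -61.200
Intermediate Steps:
C(c, L) = -c/204 (C(c, L) = c*(-1/204) = -c/204)
B = -18
B/C(-60, -82) = -18/((-1/204*(-60))) = -18/5/17 = -18*17/5 = -306/5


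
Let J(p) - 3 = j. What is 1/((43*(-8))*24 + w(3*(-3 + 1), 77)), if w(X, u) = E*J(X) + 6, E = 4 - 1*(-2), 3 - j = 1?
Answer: -1/8220 ≈ -0.00012165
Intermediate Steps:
j = 2 (j = 3 - 1*1 = 3 - 1 = 2)
J(p) = 5 (J(p) = 3 + 2 = 5)
E = 6 (E = 4 + 2 = 6)
w(X, u) = 36 (w(X, u) = 6*5 + 6 = 30 + 6 = 36)
1/((43*(-8))*24 + w(3*(-3 + 1), 77)) = 1/((43*(-8))*24 + 36) = 1/(-344*24 + 36) = 1/(-8256 + 36) = 1/(-8220) = -1/8220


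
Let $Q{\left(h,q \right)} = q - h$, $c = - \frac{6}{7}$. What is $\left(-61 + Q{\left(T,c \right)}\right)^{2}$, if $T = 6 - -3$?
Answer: $\frac{246016}{49} \approx 5020.7$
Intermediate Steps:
$c = - \frac{6}{7}$ ($c = \left(-6\right) \frac{1}{7} = - \frac{6}{7} \approx -0.85714$)
$T = 9$ ($T = 6 + 3 = 9$)
$\left(-61 + Q{\left(T,c \right)}\right)^{2} = \left(-61 - \frac{69}{7}\right)^{2} = \left(- \frac{496}{7}\right)^{2} = \frac{246016}{49}$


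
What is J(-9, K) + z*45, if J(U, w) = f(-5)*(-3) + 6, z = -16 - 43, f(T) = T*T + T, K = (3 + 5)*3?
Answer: -2709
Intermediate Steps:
K = 24 (K = 8*3 = 24)
f(T) = T + T**2 (f(T) = T**2 + T = T + T**2)
z = -59
J(U, w) = -54 (J(U, w) = -5*(1 - 5)*(-3) + 6 = -5*(-4)*(-3) + 6 = 20*(-3) + 6 = -60 + 6 = -54)
J(-9, K) + z*45 = -54 - 59*45 = -54 - 2655 = -2709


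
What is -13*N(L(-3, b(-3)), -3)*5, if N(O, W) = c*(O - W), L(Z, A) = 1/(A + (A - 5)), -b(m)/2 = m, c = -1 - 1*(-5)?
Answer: -5720/7 ≈ -817.14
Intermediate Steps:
c = 4 (c = -1 + 5 = 4)
b(m) = -2*m
L(Z, A) = 1/(-5 + 2*A) (L(Z, A) = 1/(A + (-5 + A)) = 1/(-5 + 2*A))
N(O, W) = -4*W + 4*O (N(O, W) = 4*(O - W) = -4*W + 4*O)
-13*N(L(-3, b(-3)), -3)*5 = -13*(-4*(-3) + 4/(-5 + 2*(-2*(-3))))*5 = -13*(12 + 4/(-5 + 2*6))*5 = -13*(12 + 4/(-5 + 12))*5 = -13*(12 + 4/7)*5 = -13*88/7*5 = -1144/7*5 = -5720/7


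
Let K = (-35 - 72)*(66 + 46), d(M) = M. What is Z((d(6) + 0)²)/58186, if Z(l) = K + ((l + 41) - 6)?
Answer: -11913/58186 ≈ -0.20474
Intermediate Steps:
K = -11984 (K = -107*112 = -11984)
Z(l) = -11949 + l (Z(l) = -11984 + ((l + 41) - 6) = -11984 + ((41 + l) - 6) = -11984 + (35 + l) = -11949 + l)
Z((d(6) + 0)²)/58186 = (-11949 + (6 + 0)²)/58186 = (-11949 + 6²)*(1/58186) = (-11949 + 36)*(1/58186) = -11913*1/58186 = -11913/58186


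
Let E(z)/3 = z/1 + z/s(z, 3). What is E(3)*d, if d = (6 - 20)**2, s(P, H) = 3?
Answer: 2352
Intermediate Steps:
E(z) = 4*z (E(z) = 3*(z/1 + z/3) = 3*(z*1 + z*(1/3)) = 3*(z + z/3) = 3*(4*z/3) = 4*z)
d = 196 (d = (-14)**2 = 196)
E(3)*d = (4*3)*196 = 12*196 = 2352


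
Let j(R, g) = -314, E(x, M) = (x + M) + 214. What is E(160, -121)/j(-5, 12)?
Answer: -253/314 ≈ -0.80573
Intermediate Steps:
E(x, M) = 214 + M + x (E(x, M) = (M + x) + 214 = 214 + M + x)
E(160, -121)/j(-5, 12) = (214 - 121 + 160)/(-314) = 253*(-1/314) = -253/314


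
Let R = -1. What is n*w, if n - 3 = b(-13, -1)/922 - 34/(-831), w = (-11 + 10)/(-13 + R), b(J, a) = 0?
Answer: 361/1662 ≈ 0.21721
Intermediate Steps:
w = 1/14 (w = (-11 + 10)/(-13 - 1) = -1/(-14) = -1*(-1/14) = 1/14 ≈ 0.071429)
n = 2527/831 (n = 3 + (0/922 - 34/(-831)) = 3 + (0*(1/922) - 34*(-1/831)) = 3 + (0 + 34/831) = 3 + 34/831 = 2527/831 ≈ 3.0409)
n*w = (2527/831)*(1/14) = 361/1662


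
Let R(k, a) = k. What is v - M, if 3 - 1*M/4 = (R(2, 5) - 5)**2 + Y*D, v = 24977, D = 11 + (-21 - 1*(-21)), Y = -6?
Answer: 24737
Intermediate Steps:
D = 11 (D = 11 + (-21 + 21) = 11 + 0 = 11)
M = 240 (M = 12 - 4*((2 - 5)**2 - 6*11) = 12 - 4*((-3)**2 - 66) = 12 - 4*(9 - 66) = 12 - 4*(-57) = 12 + 228 = 240)
v - M = 24977 - 1*240 = 24977 - 240 = 24737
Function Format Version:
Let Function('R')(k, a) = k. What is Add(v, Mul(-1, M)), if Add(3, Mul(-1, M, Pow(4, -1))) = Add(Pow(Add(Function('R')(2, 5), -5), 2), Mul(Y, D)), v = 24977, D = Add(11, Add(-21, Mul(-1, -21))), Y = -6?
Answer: 24737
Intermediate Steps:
D = 11 (D = Add(11, Add(-21, 21)) = Add(11, 0) = 11)
M = 240 (M = Add(12, Mul(-4, Add(Pow(Add(2, -5), 2), Mul(-6, 11)))) = Add(12, Mul(-4, Add(Pow(-3, 2), -66))) = Add(12, Mul(-4, Add(9, -66))) = Add(12, Mul(-4, -57)) = Add(12, 228) = 240)
Add(v, Mul(-1, M)) = Add(24977, Mul(-1, 240)) = Add(24977, -240) = 24737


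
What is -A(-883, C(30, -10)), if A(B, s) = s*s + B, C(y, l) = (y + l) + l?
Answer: 783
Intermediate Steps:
C(y, l) = y + 2*l (C(y, l) = (l + y) + l = y + 2*l)
A(B, s) = B + s² (A(B, s) = s² + B = B + s²)
-A(-883, C(30, -10)) = -(-883 + (30 + 2*(-10))²) = -(-883 + (30 - 20)²) = -(-883 + 10²) = -(-883 + 100) = -1*(-783) = 783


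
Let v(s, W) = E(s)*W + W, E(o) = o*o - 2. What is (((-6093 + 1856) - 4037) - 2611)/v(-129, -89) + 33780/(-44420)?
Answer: -495433171/657842432 ≈ -0.75312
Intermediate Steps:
E(o) = -2 + o² (E(o) = o² - 2 = -2 + o²)
v(s, W) = W + W*(-2 + s²) (v(s, W) = (-2 + s²)*W + W = W*(-2 + s²) + W = W + W*(-2 + s²))
(((-6093 + 1856) - 4037) - 2611)/v(-129, -89) + 33780/(-44420) = (((-6093 + 1856) - 4037) - 2611)/((-89*(-1 + (-129)²))) + 33780/(-44420) = ((-4237 - 4037) - 2611)/((-89*(-1 + 16641))) + 33780*(-1/44420) = (-8274 - 2611)/((-89*16640)) - 1689/2221 = -10885/(-1480960) - 1689/2221 = -10885*(-1/1480960) - 1689/2221 = 2177/296192 - 1689/2221 = -495433171/657842432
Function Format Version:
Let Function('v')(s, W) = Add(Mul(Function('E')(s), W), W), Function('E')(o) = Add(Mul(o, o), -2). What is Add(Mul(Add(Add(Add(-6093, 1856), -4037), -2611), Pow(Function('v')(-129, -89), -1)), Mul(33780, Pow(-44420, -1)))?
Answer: Rational(-495433171, 657842432) ≈ -0.75312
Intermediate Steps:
Function('E')(o) = Add(-2, Pow(o, 2)) (Function('E')(o) = Add(Pow(o, 2), -2) = Add(-2, Pow(o, 2)))
Function('v')(s, W) = Add(W, Mul(W, Add(-2, Pow(s, 2)))) (Function('v')(s, W) = Add(Mul(Add(-2, Pow(s, 2)), W), W) = Add(Mul(W, Add(-2, Pow(s, 2))), W) = Add(W, Mul(W, Add(-2, Pow(s, 2)))))
Add(Mul(Add(Add(Add(-6093, 1856), -4037), -2611), Pow(Function('v')(-129, -89), -1)), Mul(33780, Pow(-44420, -1))) = Add(Mul(Add(Add(Add(-6093, 1856), -4037), -2611), Pow(Mul(-89, Add(-1, Pow(-129, 2))), -1)), Mul(33780, Pow(-44420, -1))) = Add(Mul(Add(Add(-4237, -4037), -2611), Pow(Mul(-89, Add(-1, 16641)), -1)), Mul(33780, Rational(-1, 44420))) = Add(Mul(Add(-8274, -2611), Pow(Mul(-89, 16640), -1)), Rational(-1689, 2221)) = Add(Mul(-10885, Pow(-1480960, -1)), Rational(-1689, 2221)) = Add(Mul(-10885, Rational(-1, 1480960)), Rational(-1689, 2221)) = Add(Rational(2177, 296192), Rational(-1689, 2221)) = Rational(-495433171, 657842432)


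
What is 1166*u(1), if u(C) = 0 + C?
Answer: 1166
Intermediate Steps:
u(C) = C
1166*u(1) = 1166*1 = 1166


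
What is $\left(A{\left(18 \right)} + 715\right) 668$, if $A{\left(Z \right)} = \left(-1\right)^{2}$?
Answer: $478288$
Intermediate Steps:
$A{\left(Z \right)} = 1$
$\left(A{\left(18 \right)} + 715\right) 668 = \left(1 + 715\right) 668 = 716 \cdot 668 = 478288$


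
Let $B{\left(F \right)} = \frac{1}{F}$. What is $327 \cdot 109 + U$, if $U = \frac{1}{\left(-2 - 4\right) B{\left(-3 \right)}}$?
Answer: $\frac{71287}{2} \approx 35644.0$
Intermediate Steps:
$U = \frac{1}{2}$ ($U = \frac{1}{\left(-2 - 4\right) \frac{1}{-3}} = \frac{1}{\left(-6\right) \left(- \frac{1}{3}\right)} = \frac{1}{2} \approx 0.5$)
$327 \cdot 109 + U = 327 \cdot 109 + \frac{1}{2} = 35643 + \frac{1}{2} = \frac{71287}{2}$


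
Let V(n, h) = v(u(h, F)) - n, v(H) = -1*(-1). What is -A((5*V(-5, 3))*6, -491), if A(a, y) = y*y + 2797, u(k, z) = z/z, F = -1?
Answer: -243878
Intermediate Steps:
u(k, z) = 1
v(H) = 1
V(n, h) = 1 - n
A(a, y) = 2797 + y² (A(a, y) = y² + 2797 = 2797 + y²)
-A((5*V(-5, 3))*6, -491) = -(2797 + (-491)²) = -(2797 + 241081) = -1*243878 = -243878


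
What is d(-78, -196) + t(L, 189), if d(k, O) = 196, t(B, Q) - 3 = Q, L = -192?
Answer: 388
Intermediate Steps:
t(B, Q) = 3 + Q
d(-78, -196) + t(L, 189) = 196 + (3 + 189) = 196 + 192 = 388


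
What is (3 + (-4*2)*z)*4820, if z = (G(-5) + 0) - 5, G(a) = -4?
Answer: 361500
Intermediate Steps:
z = -9 (z = (-4 + 0) - 5 = -4 - 5 = -9)
(3 + (-4*2)*z)*4820 = (3 - 4*2*(-9))*4820 = (3 - 8*(-9))*4820 = (3 + 72)*4820 = 75*4820 = 361500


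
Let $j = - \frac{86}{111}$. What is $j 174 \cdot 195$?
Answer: $- \frac{972660}{37} \approx -26288.0$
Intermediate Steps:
$j = - \frac{86}{111}$ ($j = \left(-86\right) \frac{1}{111} = - \frac{86}{111} \approx -0.77477$)
$j 174 \cdot 195 = \left(- \frac{86}{111}\right) 174 \cdot 195 = \left(- \frac{4988}{37}\right) 195 = - \frac{972660}{37}$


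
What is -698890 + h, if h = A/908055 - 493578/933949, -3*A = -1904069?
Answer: -1778137293986954539/2544231177585 ≈ -6.9889e+5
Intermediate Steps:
A = 1904069/3 (A = -⅓*(-1904069) = 1904069/3 ≈ 6.3469e+5)
h = 433715426111/2544231177585 (h = (1904069/3)/908055 - 493578/933949 = (1904069/3)*(1/908055) - 493578*1/933949 = 1904069/2724165 - 493578/933949 = 433715426111/2544231177585 ≈ 0.17047)
-698890 + h = -698890 + 433715426111/2544231177585 = -1778137293986954539/2544231177585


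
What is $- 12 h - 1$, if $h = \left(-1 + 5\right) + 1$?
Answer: $-61$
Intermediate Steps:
$h = 5$ ($h = 4 + 1 = 5$)
$- 12 h - 1 = \left(-12\right) 5 - 1 = -60 - 1 = -61$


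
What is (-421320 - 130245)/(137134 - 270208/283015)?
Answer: -17344574275/4312300978 ≈ -4.0221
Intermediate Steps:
(-421320 - 130245)/(137134 - 270208/283015) = -551565/(137134 - 270208*1/283015) = -551565/(137134 - 270208/283015) = -551565/38810708802/283015 = -551565*283015/38810708802 = -17344574275/4312300978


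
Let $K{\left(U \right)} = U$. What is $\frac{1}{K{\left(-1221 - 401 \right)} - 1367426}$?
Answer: $- \frac{1}{1369048} \approx -7.3043 \cdot 10^{-7}$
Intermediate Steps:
$\frac{1}{K{\left(-1221 - 401 \right)} - 1367426} = \frac{1}{\left(-1221 - 401\right) - 1367426} = \frac{1}{-1622 - 1367426} = \frac{1}{-1369048} = - \frac{1}{1369048}$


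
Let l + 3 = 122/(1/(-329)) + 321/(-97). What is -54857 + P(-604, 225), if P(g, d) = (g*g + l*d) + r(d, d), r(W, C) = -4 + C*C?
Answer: -841173290/97 ≈ -8.6719e+6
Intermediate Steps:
l = -3893998/97 (l = -3 + (122/(1/(-329)) + 321/(-97)) = -3 + (122/(-1/329) + 321*(-1/97)) = -3 + (122*(-329) - 321/97) = -3 + (-40138 - 321/97) = -3 - 3893707/97 = -3893998/97 ≈ -40144.)
r(W, C) = -4 + C²
P(g, d) = -4 + d² + g² - 3893998*d/97 (P(g, d) = (g*g - 3893998*d/97) + (-4 + d²) = (g² - 3893998*d/97) + (-4 + d²) = -4 + d² + g² - 3893998*d/97)
-54857 + P(-604, 225) = -54857 + (-4 + 225² + (-604)² - 3893998/97*225) = -54857 + (-4 + 50625 + 364816 - 876149550/97) = -54857 - 835852161/97 = -841173290/97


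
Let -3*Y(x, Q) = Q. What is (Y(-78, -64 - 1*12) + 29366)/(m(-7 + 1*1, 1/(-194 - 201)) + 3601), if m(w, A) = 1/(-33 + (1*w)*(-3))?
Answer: 220435/27007 ≈ 8.1621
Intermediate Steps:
m(w, A) = 1/(-33 - 3*w) (m(w, A) = 1/(-33 + w*(-3)) = 1/(-33 - 3*w))
Y(x, Q) = -Q/3
(Y(-78, -64 - 1*12) + 29366)/(m(-7 + 1*1, 1/(-194 - 201)) + 3601) = (-(-64 - 1*12)/3 + 29366)/(-1/(33 + 3*(-7 + 1*1)) + 3601) = (-(-64 - 12)/3 + 29366)/(-1/(33 + 3*(-7 + 1)) + 3601) = (-1/3*(-76) + 29366)/(-1/(33 + 3*(-6)) + 3601) = (76/3 + 29366)/(-1/(33 - 18) + 3601) = 88174/(3*(-1/15 + 3601)) = 88174/(3*(54014/15)) = (88174/3)*(15/54014) = 220435/27007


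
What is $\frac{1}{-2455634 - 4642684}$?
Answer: $- \frac{1}{7098318} \approx -1.4088 \cdot 10^{-7}$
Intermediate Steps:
$\frac{1}{-2455634 - 4642684} = \frac{1}{-7098318} = - \frac{1}{7098318}$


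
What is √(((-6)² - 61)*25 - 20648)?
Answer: I*√21273 ≈ 145.85*I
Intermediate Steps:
√(((-6)² - 61)*25 - 20648) = √((36 - 61)*25 - 20648) = √(-25*25 - 20648) = √(-625 - 20648) = √(-21273) = I*√21273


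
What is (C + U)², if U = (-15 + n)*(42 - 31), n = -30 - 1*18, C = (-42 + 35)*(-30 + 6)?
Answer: 275625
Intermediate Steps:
C = 168 (C = -7*(-24) = 168)
n = -48 (n = -30 - 18 = -48)
U = -693 (U = (-15 - 48)*(42 - 31) = -63*11 = -693)
(C + U)² = (168 - 693)² = (-525)² = 275625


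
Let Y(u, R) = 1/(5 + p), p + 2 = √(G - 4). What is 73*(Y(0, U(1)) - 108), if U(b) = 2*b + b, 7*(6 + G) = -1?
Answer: 73*(-108*√497 + 2261*I)/(√497 - 21*I) ≈ -7872.6 - 12.145*I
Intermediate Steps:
G = -43/7 (G = -6 + (⅐)*(-1) = -6 - ⅐ = -43/7 ≈ -6.1429)
p = -2 + I*√497/7 (p = -2 + √(-43/7 - 4) = -2 + √(-71/7) = -2 + I*√497/7 ≈ -2.0 + 3.1848*I)
U(b) = 3*b
Y(u, R) = 1/(3 + I*√497/7) (Y(u, R) = 1/(5 + (-2 + I*√497/7)) = 1/(3 + I*√497/7))
73*(Y(0, U(1)) - 108) = 73*((21/134 - I*√497/134) - 108) = 73*(-14451/134 - I*√497/134) = -1054923/134 - 73*I*√497/134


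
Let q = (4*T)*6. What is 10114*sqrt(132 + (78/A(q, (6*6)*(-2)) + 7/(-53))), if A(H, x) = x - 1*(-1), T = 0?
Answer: 10114*sqrt(1851715855)/3763 ≈ 1.1566e+5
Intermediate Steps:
q = 0 (q = (4*0)*6 = 0*6 = 0)
A(H, x) = 1 + x (A(H, x) = x + 1 = 1 + x)
10114*sqrt(132 + (78/A(q, (6*6)*(-2)) + 7/(-53))) = 10114*sqrt(132 + (78/(1 + (6*6)*(-2)) + 7/(-53))) = 10114*sqrt(132 + (78/(1 + 36*(-2)) + 7*(-1/53))) = 10114*sqrt(132 + (78/(1 - 72) - 7/53)) = 10114*sqrt(132 + (78/(-71) - 7/53)) = 10114*sqrt(132 + (78*(-1/71) - 7/53)) = 10114*sqrt(132 + (-78/71 - 7/53)) = 10114*sqrt(132 - 4631/3763) = 10114*sqrt(492085/3763) = 10114*(sqrt(1851715855)/3763) = 10114*sqrt(1851715855)/3763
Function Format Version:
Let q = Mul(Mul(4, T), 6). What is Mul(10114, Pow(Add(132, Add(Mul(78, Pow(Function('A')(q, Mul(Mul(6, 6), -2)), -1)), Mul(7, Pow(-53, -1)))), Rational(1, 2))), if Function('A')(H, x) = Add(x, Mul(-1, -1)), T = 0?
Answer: Mul(Rational(10114, 3763), Pow(1851715855, Rational(1, 2))) ≈ 1.1566e+5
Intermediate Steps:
q = 0 (q = Mul(Mul(4, 0), 6) = Mul(0, 6) = 0)
Function('A')(H, x) = Add(1, x) (Function('A')(H, x) = Add(x, 1) = Add(1, x))
Mul(10114, Pow(Add(132, Add(Mul(78, Pow(Function('A')(q, Mul(Mul(6, 6), -2)), -1)), Mul(7, Pow(-53, -1)))), Rational(1, 2))) = Mul(10114, Pow(Add(132, Add(Mul(78, Pow(Add(1, Mul(Mul(6, 6), -2)), -1)), Mul(7, Pow(-53, -1)))), Rational(1, 2))) = Mul(10114, Pow(Add(132, Add(Mul(78, Pow(Add(1, Mul(36, -2)), -1)), Mul(7, Rational(-1, 53)))), Rational(1, 2))) = Mul(10114, Pow(Add(132, Add(Mul(78, Pow(Add(1, -72), -1)), Rational(-7, 53))), Rational(1, 2))) = Mul(10114, Pow(Add(132, Add(Mul(78, Pow(-71, -1)), Rational(-7, 53))), Rational(1, 2))) = Mul(10114, Pow(Add(132, Add(Mul(78, Rational(-1, 71)), Rational(-7, 53))), Rational(1, 2))) = Mul(10114, Pow(Add(132, Add(Rational(-78, 71), Rational(-7, 53))), Rational(1, 2))) = Mul(10114, Pow(Add(132, Rational(-4631, 3763)), Rational(1, 2))) = Mul(10114, Pow(Rational(492085, 3763), Rational(1, 2))) = Mul(10114, Mul(Rational(1, 3763), Pow(1851715855, Rational(1, 2)))) = Mul(Rational(10114, 3763), Pow(1851715855, Rational(1, 2)))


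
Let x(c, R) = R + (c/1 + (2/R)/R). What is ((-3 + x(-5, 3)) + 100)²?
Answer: 734449/81 ≈ 9067.3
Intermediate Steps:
x(c, R) = R + c + 2/R² (x(c, R) = R + (c*1 + 2/R²) = R + (c + 2/R²) = R + c + 2/R²)
((-3 + x(-5, 3)) + 100)² = ((-3 + (3 - 5 + 2/3²)) + 100)² = ((-3 + (3 - 5 + 2*(⅑))) + 100)² = ((-3 + (3 - 5 + 2/9)) + 100)² = ((-3 - 16/9) + 100)² = (-43/9 + 100)² = (857/9)² = 734449/81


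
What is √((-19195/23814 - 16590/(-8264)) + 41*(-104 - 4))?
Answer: I*√674953727882523/390474 ≈ 66.534*I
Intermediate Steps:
√((-19195/23814 - 16590/(-8264)) + 41*(-104 - 4)) = √((-19195*1/23814 - 16590*(-1/8264)) + 41*(-108)) = √((-19195/23814 + 8295/4132) - 4428) = √(59111695/49199724 - 4428) = √(-217797266177/49199724) = I*√674953727882523/390474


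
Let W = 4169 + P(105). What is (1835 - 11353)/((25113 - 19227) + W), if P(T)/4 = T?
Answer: -9518/10475 ≈ -0.90864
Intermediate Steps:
P(T) = 4*T
W = 4589 (W = 4169 + 4*105 = 4169 + 420 = 4589)
(1835 - 11353)/((25113 - 19227) + W) = (1835 - 11353)/((25113 - 19227) + 4589) = -9518/(5886 + 4589) = -9518/10475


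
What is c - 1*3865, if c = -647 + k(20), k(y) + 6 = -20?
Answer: -4538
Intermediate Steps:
k(y) = -26 (k(y) = -6 - 20 = -26)
c = -673 (c = -647 - 26 = -673)
c - 1*3865 = -673 - 1*3865 = -673 - 3865 = -4538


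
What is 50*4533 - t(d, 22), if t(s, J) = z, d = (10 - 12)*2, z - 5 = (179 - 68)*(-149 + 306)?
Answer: 209218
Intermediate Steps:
z = 17432 (z = 5 + (179 - 68)*(-149 + 306) = 5 + 111*157 = 5 + 17427 = 17432)
d = -4 (d = -2*2 = -4)
t(s, J) = 17432
50*4533 - t(d, 22) = 50*4533 - 1*17432 = 226650 - 17432 = 209218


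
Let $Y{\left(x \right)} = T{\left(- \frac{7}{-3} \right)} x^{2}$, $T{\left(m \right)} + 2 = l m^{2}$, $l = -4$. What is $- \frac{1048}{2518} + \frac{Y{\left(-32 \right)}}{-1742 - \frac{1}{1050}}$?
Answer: $\frac{93686931628}{6908514477} \approx 13.561$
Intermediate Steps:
$T{\left(m \right)} = -2 - 4 m^{2}$
$Y{\left(x \right)} = - \frac{214 x^{2}}{9}$ ($Y{\left(x \right)} = \left(-2 - 4 \left(- \frac{7}{-3}\right)^{2}\right) x^{2} = \left(-2 - 4 \left(\left(-7\right) \left(- \frac{1}{3}\right)\right)^{2}\right) x^{2} = \left(-2 - 4 \left(\frac{7}{3}\right)^{2}\right) x^{2} = \left(-2 - \frac{196}{9}\right) x^{2} = - \frac{214 x^{2}}{9}$)
$- \frac{1048}{2518} + \frac{Y{\left(-32 \right)}}{-1742 - \frac{1}{1050}} = - \frac{1048}{2518} + \frac{\left(- \frac{214}{9}\right) \left(-32\right)^{2}}{-1742 - \frac{1}{1050}} = \left(-1048\right) \frac{1}{2518} + \frac{\left(- \frac{214}{9}\right) 1024}{-1742 - \frac{1}{1050}} = - \frac{524}{1259} - \frac{219136}{9 \left(-1742 - \frac{1}{1050}\right)} = - \frac{524}{1259} - \frac{219136}{9 \left(- \frac{1829101}{1050}\right)} = - \frac{524}{1259} - - \frac{76697600}{5487303} = - \frac{524}{1259} + \frac{76697600}{5487303} = \frac{93686931628}{6908514477}$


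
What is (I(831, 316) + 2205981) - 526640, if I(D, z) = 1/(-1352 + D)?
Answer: 874936660/521 ≈ 1.6793e+6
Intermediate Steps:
(I(831, 316) + 2205981) - 526640 = (1/(-1352 + 831) + 2205981) - 526640 = (1/(-521) + 2205981) - 526640 = (-1/521 + 2205981) - 526640 = 1149316100/521 - 526640 = 874936660/521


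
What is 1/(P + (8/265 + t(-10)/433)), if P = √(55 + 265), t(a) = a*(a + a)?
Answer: -404935105/263129039044 + 13166415025*√5/526258078088 ≈ 0.054405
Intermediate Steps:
t(a) = 2*a² (t(a) = a*(2*a) = 2*a²)
P = 8*√5 (P = √320 = 8*√5 ≈ 17.889)
1/(P + (8/265 + t(-10)/433)) = 1/(8*√5 + (8/265 + (2*(-10)²)/433)) = 1/(8*√5 + (8*(1/265) + (2*100)*(1/433))) = 1/(8*√5 + (8/265 + 200*(1/433))) = 1/(8*√5 + (8/265 + 200/433)) = 1/(8*√5 + 56464/114745) = 1/(56464/114745 + 8*√5)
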